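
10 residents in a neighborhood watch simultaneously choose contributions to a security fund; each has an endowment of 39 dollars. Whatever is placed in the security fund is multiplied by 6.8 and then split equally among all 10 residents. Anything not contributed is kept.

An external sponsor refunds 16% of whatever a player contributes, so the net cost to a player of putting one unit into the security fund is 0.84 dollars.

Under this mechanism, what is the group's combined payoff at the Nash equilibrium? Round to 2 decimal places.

390.00 dollars

Even with the mechanism, each unit contributed returns only (6.8/10) / 0.84 = 0.8095 per unit of net cost, so contributing nothing is still dominant.
Everyone keeps their endowment and the group total is 10 × 39 = 390.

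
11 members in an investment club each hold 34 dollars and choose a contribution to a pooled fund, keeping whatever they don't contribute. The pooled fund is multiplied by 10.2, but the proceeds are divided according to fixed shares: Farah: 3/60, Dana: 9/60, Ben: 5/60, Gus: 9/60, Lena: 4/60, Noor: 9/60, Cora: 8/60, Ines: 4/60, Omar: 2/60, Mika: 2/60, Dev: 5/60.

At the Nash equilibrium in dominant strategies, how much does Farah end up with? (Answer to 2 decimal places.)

A player with share s gets back 10.2·s per unit contributed, so full contribution is dominant for anyone with s > 1/10.2 = 0.0980 and zero contribution is dominant for anyone below.
The shares above 0.0980 belong to Dana, Gus, Noor and Cora, contributing 34 each; the remaining 7 contribute 0. Total contributed: 136.
Farah keeps 34 and receives 10.2 × 136 × 3/60 = 69.36 from the pooled fund, for a payoff of 103.36.

103.36 dollars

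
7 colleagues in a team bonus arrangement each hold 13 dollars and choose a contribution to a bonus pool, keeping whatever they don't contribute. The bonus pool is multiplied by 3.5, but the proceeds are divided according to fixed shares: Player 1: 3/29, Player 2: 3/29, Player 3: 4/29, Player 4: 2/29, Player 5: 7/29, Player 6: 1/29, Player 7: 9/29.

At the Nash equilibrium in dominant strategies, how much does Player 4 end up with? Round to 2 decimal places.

Each unit j contributes comes back to j as 3.5 × (j's share), so j prefers to contribute only if that share exceeds 1/3.5 = 0.2857; otherwise keeping the unit dominates.
The only share above 0.2857 is Player 7's 9/29, contributing 13; the remaining 6 contribute 0. Total contributed: 13.
Player 4 keeps 13 and receives 3.5 × 13 × 2/29 = 3.14 from the bonus pool, for a payoff of 16.14.

16.14 dollars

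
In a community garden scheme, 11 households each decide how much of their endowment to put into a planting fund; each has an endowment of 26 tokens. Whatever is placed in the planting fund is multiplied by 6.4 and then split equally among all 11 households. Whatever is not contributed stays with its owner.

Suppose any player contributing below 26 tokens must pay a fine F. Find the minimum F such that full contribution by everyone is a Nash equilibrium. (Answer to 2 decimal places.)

10.87 tokens

Given the others contribute fully, the best deviation is to contribute 0 (any partial contribution still incurs the fine and gives up units whose private return 0.5818 is below 1).
Deviating from 26 to 0 saves 26 tokens but forfeits the deviator's share of the drop in the planting fund: 6.4/11 × 26 = 15.13.
So the deviation gain is 26 − 15.13 = 10.87, and the fine must be at least 10.87 tokens to wipe it out.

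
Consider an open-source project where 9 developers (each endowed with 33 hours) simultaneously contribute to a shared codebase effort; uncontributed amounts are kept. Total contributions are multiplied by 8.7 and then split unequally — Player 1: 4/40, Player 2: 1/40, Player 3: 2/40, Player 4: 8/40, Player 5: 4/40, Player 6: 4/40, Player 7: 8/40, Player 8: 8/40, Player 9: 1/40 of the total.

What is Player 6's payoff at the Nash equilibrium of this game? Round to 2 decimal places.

119.13 hours

A player with share s gets back 8.7·s per unit contributed, so full contribution is dominant for anyone with s > 1/8.7 = 0.1149 and zero contribution is dominant for anyone below.
Player 4, Player 7 and Player 8 are above the threshold, contributing 33 each; the remaining 6 contribute 0. Total contributed: 99.
Player 6 keeps 33 and receives 8.7 × 99 × 4/40 = 86.13 from the shared codebase effort, for a payoff of 119.13.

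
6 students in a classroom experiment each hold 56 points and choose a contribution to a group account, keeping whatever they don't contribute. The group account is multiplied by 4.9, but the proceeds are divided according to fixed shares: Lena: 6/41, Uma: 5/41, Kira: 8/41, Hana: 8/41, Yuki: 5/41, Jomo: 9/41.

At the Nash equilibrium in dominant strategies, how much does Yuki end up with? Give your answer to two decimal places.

89.46 points

For player j, contributing a unit is worthwhile iff 4.9 × (j's share) ≥ 1, i.e. iff j's share is at least 0.2041.
Only Jomo (9/41) clears that bar, contributing 56; the remaining 5 contribute 0. Total contributed: 56.
Yuki keeps 56 and receives 4.9 × 56 × 5/41 = 33.46 from the group account, for a payoff of 89.46.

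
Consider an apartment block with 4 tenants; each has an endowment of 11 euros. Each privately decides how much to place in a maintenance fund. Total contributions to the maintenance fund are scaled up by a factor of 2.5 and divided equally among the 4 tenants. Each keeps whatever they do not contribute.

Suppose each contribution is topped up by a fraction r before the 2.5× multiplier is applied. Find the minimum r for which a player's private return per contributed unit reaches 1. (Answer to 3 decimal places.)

With matching at rate r, one contributed unit becomes (1 + r) in the maintenance fund and returns 2.5 × (1 + r) / 4 to the contributor.
Setting this equal to 1: 1 + r = 4/2.5 = 1.6000.
So the minimum matching rate is r = 1.6000 − 1 = 0.600.

0.600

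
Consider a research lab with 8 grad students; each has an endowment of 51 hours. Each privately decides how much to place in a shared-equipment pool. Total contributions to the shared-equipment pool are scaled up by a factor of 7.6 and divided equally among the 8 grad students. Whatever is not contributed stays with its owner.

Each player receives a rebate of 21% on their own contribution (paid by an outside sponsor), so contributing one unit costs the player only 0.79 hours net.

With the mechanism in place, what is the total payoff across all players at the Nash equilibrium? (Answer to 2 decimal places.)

With the mechanism, a contributed unit returns (7.6/8) / 0.79 = 1.2025 per unit of net cost to the contributor — now above 1 — so contributing fully is weakly dominant for every player.
At the Nash equilibrium everyone contributes 51. Group total payoff = 8 × (51 × 0.21 + 7.6 × 51) = 3186.48.

3186.48 hours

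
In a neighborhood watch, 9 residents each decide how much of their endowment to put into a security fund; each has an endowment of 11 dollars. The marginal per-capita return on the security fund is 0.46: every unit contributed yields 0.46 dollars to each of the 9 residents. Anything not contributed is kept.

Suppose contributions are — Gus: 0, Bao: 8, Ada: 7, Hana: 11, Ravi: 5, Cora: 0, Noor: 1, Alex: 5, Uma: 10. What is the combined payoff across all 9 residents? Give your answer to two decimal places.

246.58 dollars

Total contributed: 0 + 8 + 7 + 11 + 5 + 0 + 1 + 5 + 10 = 47; total kept: 9 × 11 − 47 = 52.
The security fund pays out 0.46 × 9 × 47 = 194.58 in aggregate.
Group total = 52 + 194.58 = 246.58.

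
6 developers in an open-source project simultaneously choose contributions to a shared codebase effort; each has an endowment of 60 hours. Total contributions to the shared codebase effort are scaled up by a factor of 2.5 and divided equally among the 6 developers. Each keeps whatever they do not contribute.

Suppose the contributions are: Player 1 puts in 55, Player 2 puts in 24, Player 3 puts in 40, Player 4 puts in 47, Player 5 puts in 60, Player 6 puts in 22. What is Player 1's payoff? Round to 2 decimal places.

Total contributed: 55 + 24 + 40 + 47 + 60 + 22 = 248.
Each receives 2.5 × 248 / 6 = 103.33 from the shared codebase effort.
Player 1 keeps 60 − 55 = 5, so Player 1's payoff is 5 + 103.33 = 108.33.

108.33 hours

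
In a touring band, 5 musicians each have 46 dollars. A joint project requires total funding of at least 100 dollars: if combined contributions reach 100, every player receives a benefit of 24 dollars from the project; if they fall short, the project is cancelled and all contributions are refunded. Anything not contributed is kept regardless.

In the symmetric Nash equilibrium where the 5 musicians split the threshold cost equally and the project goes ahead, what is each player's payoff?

50 dollars

Equal share of the threshold: 100/5 = 20.
At this profile no one gains by cutting their contribution: any cut drops the total below 100, the project is cancelled, contributions are refunded, and the deviator ends with 46, which is less than 46 − 20 + 24 = 50. Contributing more than 20 just wastes the excess. So contributing exactly 20 is a best response.
Each player's payoff: 46 − 20 + 24 = 50.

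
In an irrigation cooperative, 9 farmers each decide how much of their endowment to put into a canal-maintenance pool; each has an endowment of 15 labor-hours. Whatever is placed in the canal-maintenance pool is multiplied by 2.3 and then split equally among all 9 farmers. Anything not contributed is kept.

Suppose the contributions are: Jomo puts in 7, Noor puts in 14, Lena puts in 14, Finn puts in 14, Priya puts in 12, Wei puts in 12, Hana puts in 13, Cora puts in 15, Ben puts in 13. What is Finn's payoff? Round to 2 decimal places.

Total contributed: 7 + 14 + 14 + 14 + 12 + 12 + 13 + 15 + 13 = 114.
Each receives 2.3 × 114 / 9 = 29.13 from the canal-maintenance pool.
Finn keeps 15 − 14 = 1, so Finn's payoff is 1 + 29.13 = 30.13.

30.13 labor-hours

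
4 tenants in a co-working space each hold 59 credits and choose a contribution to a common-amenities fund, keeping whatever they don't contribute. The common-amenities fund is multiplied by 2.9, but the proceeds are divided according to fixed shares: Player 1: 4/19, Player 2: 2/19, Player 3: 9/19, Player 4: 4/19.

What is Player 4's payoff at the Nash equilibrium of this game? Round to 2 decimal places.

95.02 credits

A player with share s gets back 2.9·s per unit contributed, so full contribution is dominant for anyone with s > 1/2.9 = 0.3448 and zero contribution is dominant for anyone below.
Player 3 alone (share 9/19) is above the threshold, contributing 59; the remaining 3 contribute 0. Total contributed: 59.
Player 4 keeps 59 and receives 2.9 × 59 × 4/19 = 36.02 from the common-amenities fund, for a payoff of 95.02.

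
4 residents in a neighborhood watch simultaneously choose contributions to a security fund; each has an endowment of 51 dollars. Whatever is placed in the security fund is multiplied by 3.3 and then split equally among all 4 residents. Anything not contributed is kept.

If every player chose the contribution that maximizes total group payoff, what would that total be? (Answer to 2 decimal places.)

673.20 dollars

Each contributed unit returns 3.300 to the group as a whole (0.8250 to each of 4 players), which exceeds 1, so the social optimum is full contribution: group total = 3.300 × 204 = 673.20.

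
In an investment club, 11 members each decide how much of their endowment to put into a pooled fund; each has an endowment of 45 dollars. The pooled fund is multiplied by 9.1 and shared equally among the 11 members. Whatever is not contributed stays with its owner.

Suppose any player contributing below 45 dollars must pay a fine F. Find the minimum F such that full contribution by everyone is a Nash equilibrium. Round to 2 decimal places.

Given the others contribute fully, the best deviation is to contribute 0 (any partial contribution still incurs the fine and gives up units whose private return 0.8273 is below 1).
Deviating from 45 to 0 saves 45 dollars but forfeits the deviator's share of the drop in the pooled fund: 9.1/11 × 45 = 37.23.
So the deviation gain is 45 − 37.23 = 7.77, and the fine must be at least 7.77 dollars to wipe it out.

7.77 dollars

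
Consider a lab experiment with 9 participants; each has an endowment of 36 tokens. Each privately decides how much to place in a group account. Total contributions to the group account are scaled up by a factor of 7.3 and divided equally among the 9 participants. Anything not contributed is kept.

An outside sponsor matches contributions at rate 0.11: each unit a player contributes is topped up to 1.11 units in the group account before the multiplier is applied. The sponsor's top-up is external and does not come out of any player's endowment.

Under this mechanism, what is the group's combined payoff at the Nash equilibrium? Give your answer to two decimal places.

Even with the mechanism, each unit contributed returns only 7.3 × 1.11 / 9 = 0.9003 per unit of net cost, so contributing nothing is still dominant.
At the Nash equilibrium no one contributes; group total payoff = 9 × 36 = 324.

324.00 tokens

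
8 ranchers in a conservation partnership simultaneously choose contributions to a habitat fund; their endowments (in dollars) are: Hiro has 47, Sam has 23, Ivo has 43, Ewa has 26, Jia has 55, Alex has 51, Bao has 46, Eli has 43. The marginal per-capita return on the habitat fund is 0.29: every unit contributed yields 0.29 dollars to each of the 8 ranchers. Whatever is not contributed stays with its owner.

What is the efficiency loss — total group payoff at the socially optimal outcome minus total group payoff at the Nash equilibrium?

440.88 dollars

The private return per contributed unit is 0.29 < 1 for everyone, so the Nash equilibrium is zero contribution and the group total is Σ E_j = 47 + 23 + 43 + 26 + 55 + 51 + 46 + 43 = 334.
Each contributed unit returns 2.320 to the group, so the social optimum is full contribution by everyone: group total = 2.320 × 334 = 774.88.
Efficiency loss = (2.320 − 1) × 334 = 440.88.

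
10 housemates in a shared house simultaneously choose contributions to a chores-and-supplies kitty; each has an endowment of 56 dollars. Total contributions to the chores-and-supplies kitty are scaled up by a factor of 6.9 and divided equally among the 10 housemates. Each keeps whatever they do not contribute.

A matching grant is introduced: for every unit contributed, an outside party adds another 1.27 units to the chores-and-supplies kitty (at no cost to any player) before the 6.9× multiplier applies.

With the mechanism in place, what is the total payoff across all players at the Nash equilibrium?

The effective private return per unit is now 6.9 × 2.27 / 10 = 1.5663 > 1, so every player's dominant strategy flips to full contribution.
At the Nash equilibrium everyone contributes 56. Group total payoff = 6.9 × 2.27 × 560 = 8771.28.

8771.28 dollars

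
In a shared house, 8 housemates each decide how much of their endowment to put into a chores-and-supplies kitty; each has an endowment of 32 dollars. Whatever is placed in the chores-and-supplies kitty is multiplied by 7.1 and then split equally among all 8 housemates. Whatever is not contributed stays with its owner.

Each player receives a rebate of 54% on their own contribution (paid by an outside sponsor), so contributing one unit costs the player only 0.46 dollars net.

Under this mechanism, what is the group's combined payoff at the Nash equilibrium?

1955.84 dollars

With the mechanism, a contributed unit returns (7.1/8) / 0.46 = 1.9293 per unit of net cost to the contributor — now above 1 — so contributing fully is weakly dominant for every player.
So the Nash equilibrium is full contribution by all 8; the group earns 8 × (32 × 0.54 + 7.1 × 32) = 1955.84.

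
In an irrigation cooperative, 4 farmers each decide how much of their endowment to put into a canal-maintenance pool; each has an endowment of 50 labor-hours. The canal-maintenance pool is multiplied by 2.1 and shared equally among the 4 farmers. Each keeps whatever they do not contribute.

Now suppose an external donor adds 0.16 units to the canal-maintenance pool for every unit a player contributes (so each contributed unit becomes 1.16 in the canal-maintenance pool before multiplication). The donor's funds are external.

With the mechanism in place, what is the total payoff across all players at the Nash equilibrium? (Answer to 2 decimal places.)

Even with the mechanism, each unit contributed returns only 2.1 × 1.16 / 4 = 0.6090 per unit of net cost, so contributing nothing is still dominant.
At the Nash equilibrium no one contributes; group total payoff = 4 × 50 = 200.

200.00 labor-hours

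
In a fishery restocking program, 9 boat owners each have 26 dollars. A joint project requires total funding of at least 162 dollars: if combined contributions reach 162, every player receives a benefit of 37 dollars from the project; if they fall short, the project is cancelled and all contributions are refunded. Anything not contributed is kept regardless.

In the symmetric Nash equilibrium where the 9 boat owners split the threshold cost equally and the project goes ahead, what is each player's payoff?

45 dollars

Equal share of the threshold: 162/9 = 18.
At this profile no one gains by cutting their contribution: any cut drops the total below 162, the project is cancelled, contributions are refunded, and the deviator ends with 26, which is less than 26 − 18 + 37 = 45. Contributing more than 18 just wastes the excess. So contributing exactly 18 is a best response.
Each player's payoff: 26 − 18 + 37 = 45.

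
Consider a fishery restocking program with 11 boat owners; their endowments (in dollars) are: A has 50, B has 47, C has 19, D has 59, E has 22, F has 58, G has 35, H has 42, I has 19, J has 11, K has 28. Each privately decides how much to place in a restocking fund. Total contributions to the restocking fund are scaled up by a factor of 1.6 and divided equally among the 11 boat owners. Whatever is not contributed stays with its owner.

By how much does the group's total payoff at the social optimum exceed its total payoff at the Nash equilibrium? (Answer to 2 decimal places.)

234.00 dollars

The private return per contributed unit is 1.6/11 = 0.1455 < 1 for every player regardless of endowment, so the Nash equilibrium is zero contribution and the group total is Σ E_j = 50 + 47 + 19 + 59 + 22 + 58 + 35 + 42 + 19 + 11 + 28 = 390.
Each contributed unit returns 1.600 to the group, so the social optimum is full contribution by everyone: group total = 1.600 × 390 = 624.00.
Efficiency loss = (1.600 − 1) × 390 = 234.00.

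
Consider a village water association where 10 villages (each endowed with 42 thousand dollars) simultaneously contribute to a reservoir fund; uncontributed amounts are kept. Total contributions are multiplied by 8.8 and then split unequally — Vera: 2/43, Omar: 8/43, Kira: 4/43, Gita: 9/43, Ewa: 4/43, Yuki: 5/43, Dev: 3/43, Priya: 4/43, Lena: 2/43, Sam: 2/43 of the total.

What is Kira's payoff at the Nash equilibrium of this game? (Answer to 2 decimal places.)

A player with share s gets back 8.8·s per unit contributed, so full contribution is dominant for anyone with s > 1/8.8 = 0.1136 and zero contribution is dominant for anyone below.
Omar, Gita and Yuki clear that bar, contributing 42 each; the remaining 7 contribute 0. Total contributed: 126.
Kira keeps 42 and receives 8.8 × 126 × 4/43 = 103.14 from the reservoir fund, for a payoff of 145.14.

145.14 thousand dollars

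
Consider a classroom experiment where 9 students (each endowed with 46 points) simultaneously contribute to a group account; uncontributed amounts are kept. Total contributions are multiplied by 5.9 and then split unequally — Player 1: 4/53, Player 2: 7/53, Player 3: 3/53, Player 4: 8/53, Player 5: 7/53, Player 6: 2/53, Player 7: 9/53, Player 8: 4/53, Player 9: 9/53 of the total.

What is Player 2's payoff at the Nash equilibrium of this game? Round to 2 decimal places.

For player j, contributing a unit is worthwhile iff 5.9 × (j's share) ≥ 1, i.e. iff j's share is at least 0.1695.
Player 7 and Player 9 clear that bar, contributing 46 each; the remaining 7 contribute 0. Total contributed: 92.
Player 2 keeps 46 and receives 5.9 × 92 × 7/53 = 71.69 from the group account, for a payoff of 117.69.

117.69 points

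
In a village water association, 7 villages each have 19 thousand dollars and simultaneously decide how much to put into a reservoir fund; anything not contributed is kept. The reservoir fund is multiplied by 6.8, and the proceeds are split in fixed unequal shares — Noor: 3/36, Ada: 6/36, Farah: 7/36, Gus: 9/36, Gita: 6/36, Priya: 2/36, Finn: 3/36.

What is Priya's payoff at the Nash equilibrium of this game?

Each unit j contributes comes back to j as 6.8 × (j's share), so j prefers to contribute only if that share exceeds 1/6.8 = 0.1471; otherwise keeping the unit dominates.
Ada, Farah, Gus and Gita are above the threshold, contributing 19 each; the remaining 3 contribute 0. Total contributed: 76.
Priya keeps 19 and receives 6.8 × 76 × 2/36 = 28.71 from the reservoir fund, for a payoff of 47.71.

47.71 thousand dollars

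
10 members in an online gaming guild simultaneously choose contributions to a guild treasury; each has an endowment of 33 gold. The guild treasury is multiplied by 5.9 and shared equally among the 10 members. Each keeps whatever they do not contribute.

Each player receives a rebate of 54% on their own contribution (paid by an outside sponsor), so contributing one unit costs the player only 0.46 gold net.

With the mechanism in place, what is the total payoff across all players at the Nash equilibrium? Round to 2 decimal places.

With the mechanism, a contributed unit returns (5.9/10) / 0.46 = 1.2826 per unit of net cost to the contributor — now above 1 — so contributing fully is weakly dominant for every player.
So the Nash equilibrium is full contribution by all 10; the group earns 10 × (33 × 0.54 + 5.9 × 33) = 2125.20.

2125.20 gold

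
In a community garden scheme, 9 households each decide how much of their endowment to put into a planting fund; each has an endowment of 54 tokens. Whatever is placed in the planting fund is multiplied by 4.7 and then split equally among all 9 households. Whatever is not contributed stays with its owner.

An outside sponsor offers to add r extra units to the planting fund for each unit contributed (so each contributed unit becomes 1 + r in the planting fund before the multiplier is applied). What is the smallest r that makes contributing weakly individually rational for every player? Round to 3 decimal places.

0.915

With matching at rate r, one contributed unit becomes (1 + r) in the planting fund and returns 4.7 × (1 + r) / 9 to the contributor.
Setting this equal to 1: 1 + r = 9/4.7 = 1.9149.
So the minimum matching rate is r = 1.9149 − 1 = 0.915.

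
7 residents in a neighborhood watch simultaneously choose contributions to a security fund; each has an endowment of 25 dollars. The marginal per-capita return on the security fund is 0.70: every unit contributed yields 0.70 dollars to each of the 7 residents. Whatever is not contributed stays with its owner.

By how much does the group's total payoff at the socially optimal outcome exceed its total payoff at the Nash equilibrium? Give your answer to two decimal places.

The private return per contributed unit is 0.70 < 1, so contributing 0 is dominant for every player. At the Nash equilibrium everyone keeps their 25, and the group total is 7 × 25 = 175.
Each contributed unit returns 4.900 to the group as a whole (0.70 to each of 7 players), which exceeds 1, so the social optimum is full contribution: group total = 4.900 × 175 = 857.50.
Efficiency loss = 857.50 − 175 = 682.50.

682.50 dollars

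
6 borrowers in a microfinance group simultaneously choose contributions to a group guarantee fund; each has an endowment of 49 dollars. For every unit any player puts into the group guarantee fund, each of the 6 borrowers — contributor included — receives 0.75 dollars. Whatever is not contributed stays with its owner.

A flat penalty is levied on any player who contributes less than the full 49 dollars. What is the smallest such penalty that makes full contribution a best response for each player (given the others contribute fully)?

Given the others contribute fully, the best deviation is to contribute 0 (any partial contribution still incurs the fine and gives up units whose private return 0.75 is below 1).
Deviating from 49 to 0 saves 49 dollars but forfeits the deviator's share of the drop in the group guarantee fund: 0.75 × 49 = 36.75.
So the deviation gain is 49 − 36.75 = 12.25, and the fine must be at least 12.25 dollars to wipe it out.

12.25 dollars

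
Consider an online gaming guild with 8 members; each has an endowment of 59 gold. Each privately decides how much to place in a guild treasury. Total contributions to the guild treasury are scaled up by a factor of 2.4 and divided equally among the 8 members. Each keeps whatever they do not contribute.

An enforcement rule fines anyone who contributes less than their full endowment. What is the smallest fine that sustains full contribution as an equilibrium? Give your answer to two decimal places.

Given the others contribute fully, the best deviation is to contribute 0 (any partial contribution still incurs the fine and gives up units whose private return 0.3000 is below 1).
Deviating from 59 to 0 saves 59 gold but forfeits the deviator's share of the drop in the guild treasury: 2.4/8 × 59 = 17.70.
So the deviation gain is 59 − 17.70 = 41.30, and the fine must be at least 41.30 gold to wipe it out.

41.30 gold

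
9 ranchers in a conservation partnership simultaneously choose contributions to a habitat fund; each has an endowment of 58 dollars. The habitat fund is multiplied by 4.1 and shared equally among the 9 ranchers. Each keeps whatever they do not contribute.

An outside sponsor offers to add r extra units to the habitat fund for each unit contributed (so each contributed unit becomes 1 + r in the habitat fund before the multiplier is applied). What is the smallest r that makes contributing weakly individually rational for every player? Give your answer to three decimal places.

1.195

With matching at rate r, one contributed unit becomes (1 + r) in the habitat fund and returns 4.1 × (1 + r) / 9 to the contributor.
Setting this equal to 1: 1 + r = 9/4.1 = 2.1951.
So the minimum matching rate is r = 2.1951 − 1 = 1.195.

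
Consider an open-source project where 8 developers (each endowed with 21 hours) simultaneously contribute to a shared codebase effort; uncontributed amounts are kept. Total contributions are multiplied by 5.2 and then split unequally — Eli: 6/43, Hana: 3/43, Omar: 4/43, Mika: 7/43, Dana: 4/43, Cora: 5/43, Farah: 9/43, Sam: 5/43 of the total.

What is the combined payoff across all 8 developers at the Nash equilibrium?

For player j, contributing a unit is worthwhile iff 5.2 × (j's share) ≥ 1, i.e. iff j's share is at least 0.1923.
The only share above 0.1923 is Farah's 9/43, contributing 21; the remaining 7 contribute 0. Total contributed: 21.
The shared codebase effort pays out 5.2 × 21 = 109.20 in total (split across the unequal shares, but the aggregate is all that matters for the group sum).
The 7 free-riders keep 21 each, adding 147. Group total = 147 + 109.20 = 256.20.

256.20 hours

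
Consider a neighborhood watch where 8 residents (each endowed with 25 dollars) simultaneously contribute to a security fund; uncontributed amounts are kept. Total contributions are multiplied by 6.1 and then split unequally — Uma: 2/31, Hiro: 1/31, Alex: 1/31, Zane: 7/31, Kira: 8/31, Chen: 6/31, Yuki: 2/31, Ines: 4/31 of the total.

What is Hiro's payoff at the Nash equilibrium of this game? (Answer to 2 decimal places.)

39.76 dollars

Each unit j contributes comes back to j as 6.1 × (j's share), so j prefers to contribute only if that share exceeds 1/6.1 = 0.1639; otherwise keeping the unit dominates.
Zane, Kira and Chen clear that bar, contributing 25 each; the remaining 5 contribute 0. Total contributed: 75.
Hiro keeps 25 and receives 6.1 × 75 × 1/31 = 14.76 from the security fund, for a payoff of 39.76.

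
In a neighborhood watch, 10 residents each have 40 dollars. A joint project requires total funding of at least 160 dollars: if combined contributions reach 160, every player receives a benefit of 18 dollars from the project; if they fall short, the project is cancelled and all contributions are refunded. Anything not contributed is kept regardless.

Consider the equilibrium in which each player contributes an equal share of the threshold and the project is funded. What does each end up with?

42 dollars

Equal share of the threshold: 160/10 = 16.
At this profile no one gains by cutting their contribution: any cut drops the total below 160, the project is cancelled, contributions are refunded, and the deviator ends with 40, which is less than 40 − 16 + 18 = 42. Contributing more than 16 just wastes the excess. So contributing exactly 16 is a best response.
Each player's payoff: 40 − 16 + 18 = 42.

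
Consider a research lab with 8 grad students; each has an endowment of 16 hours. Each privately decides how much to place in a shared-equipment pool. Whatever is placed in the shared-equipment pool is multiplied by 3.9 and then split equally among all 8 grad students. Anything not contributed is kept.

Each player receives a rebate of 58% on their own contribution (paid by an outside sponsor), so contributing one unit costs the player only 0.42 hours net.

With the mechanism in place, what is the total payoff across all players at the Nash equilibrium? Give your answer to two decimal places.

With the mechanism, a contributed unit returns (3.9/8) / 0.42 = 1.1607 per unit of net cost to the contributor — now above 1 — so contributing fully is weakly dominant for every player.
At the Nash equilibrium everyone contributes 16. Group total payoff = 8 × (16 × 0.58 + 3.9 × 16) = 573.44.

573.44 hours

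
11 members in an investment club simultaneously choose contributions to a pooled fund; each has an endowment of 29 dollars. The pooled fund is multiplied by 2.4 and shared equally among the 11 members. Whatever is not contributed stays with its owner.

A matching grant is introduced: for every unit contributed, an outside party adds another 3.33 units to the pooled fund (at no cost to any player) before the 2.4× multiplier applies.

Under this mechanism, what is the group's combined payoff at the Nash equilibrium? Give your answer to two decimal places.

319.00 dollars

The effective private return is 2.4 × 4.33 / 11 = 0.9447, which is still under 1, so the mechanism doesn't change anyone's dominant strategy: zero contribution.
At the Nash equilibrium no one contributes; group total payoff = 11 × 29 = 319.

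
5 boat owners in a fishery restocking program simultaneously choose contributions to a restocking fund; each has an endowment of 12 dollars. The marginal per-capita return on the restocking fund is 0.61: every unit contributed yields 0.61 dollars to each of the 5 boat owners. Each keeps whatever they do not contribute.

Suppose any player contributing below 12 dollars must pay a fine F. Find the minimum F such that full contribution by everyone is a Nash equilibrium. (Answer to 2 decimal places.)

Given the others contribute fully, the best deviation is to contribute 0 (any partial contribution still incurs the fine and gives up units whose private return 0.61 is below 1).
Deviating from 12 to 0 saves 12 dollars but forfeits the deviator's share of the drop in the restocking fund: 0.61 × 12 = 7.32.
So the deviation gain is 12 − 7.32 = 4.68, and the fine must be at least 4.68 dollars to wipe it out.

4.68 dollars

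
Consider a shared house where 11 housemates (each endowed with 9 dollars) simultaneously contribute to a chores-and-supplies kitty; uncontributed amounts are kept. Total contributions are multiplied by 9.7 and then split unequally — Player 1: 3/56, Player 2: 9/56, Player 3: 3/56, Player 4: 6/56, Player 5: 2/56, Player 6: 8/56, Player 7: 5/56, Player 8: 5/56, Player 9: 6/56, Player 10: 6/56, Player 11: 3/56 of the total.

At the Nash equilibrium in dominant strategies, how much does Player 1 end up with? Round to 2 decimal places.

32.38 dollars

A player with share s gets back 9.7·s per unit contributed, so full contribution is dominant for anyone with s > 1/9.7 = 0.1031 and zero contribution is dominant for anyone below.
The shares above 0.1031 belong to Player 2, Player 4, Player 6, Player 9 and Player 10, contributing 9 each; the remaining 6 contribute 0. Total contributed: 45.
Player 1 keeps 9 and receives 9.7 × 45 × 3/56 = 23.38 from the chores-and-supplies kitty, for a payoff of 32.38.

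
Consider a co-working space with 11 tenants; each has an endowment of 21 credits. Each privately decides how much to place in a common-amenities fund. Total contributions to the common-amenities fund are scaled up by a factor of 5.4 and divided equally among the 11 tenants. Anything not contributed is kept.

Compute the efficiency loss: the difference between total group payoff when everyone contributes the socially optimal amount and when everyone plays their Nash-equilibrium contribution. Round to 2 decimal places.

Each contributed unit returns 5.4/11 = 0.4909 to its contributor — below 1 — so contributing 0 is dominant for every player. At the Nash equilibrium everyone keeps their 21, and the group total is 11 × 21 = 231.
Each contributed unit returns 5.400 to the group as a whole (0.4909 to each of 11 players), which exceeds 1, so the social optimum is full contribution: group total = 5.400 × 231 = 1247.40.
Efficiency loss = 1247.40 − 231 = 1016.40.

1016.40 credits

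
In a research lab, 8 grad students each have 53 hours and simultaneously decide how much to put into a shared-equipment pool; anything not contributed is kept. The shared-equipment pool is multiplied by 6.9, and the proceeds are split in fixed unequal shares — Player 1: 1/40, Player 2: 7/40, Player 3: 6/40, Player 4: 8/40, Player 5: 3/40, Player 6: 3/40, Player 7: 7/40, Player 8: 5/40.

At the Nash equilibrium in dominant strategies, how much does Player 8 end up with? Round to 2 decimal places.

Player j's private return per contributed unit is 6.9 × (j's share). Contributing is weakly dominant for j when that share is at least 1/6.9 = 0.1449, and contributing 0 is dominant otherwise.
Player 2, Player 3, Player 4 and Player 7 clear that bar, contributing 53 each; the remaining 4 contribute 0. Total contributed: 212.
Player 8 keeps 53 and receives 6.9 × 212 × 5/40 = 182.85 from the shared-equipment pool, for a payoff of 235.85.

235.85 hours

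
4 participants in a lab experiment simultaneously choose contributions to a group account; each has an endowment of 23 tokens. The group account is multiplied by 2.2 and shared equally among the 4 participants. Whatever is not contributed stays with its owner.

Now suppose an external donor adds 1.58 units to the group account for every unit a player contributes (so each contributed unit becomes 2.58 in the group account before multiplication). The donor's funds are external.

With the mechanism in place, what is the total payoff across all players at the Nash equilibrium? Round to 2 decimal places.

The effective private return per unit is now 2.2 × 2.58 / 4 = 1.4190 > 1, so every player's dominant strategy flips to full contribution.
So the Nash equilibrium is full contribution by all 4; the group earns 2.2 × 2.58 × 92 = 522.19.

522.19 tokens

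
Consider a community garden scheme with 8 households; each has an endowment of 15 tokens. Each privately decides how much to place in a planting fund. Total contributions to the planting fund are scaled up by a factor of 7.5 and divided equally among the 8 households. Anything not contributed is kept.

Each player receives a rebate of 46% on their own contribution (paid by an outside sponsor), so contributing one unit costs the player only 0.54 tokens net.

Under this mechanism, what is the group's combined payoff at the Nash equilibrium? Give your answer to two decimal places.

955.20 tokens

Under the mechanism each unit contributed yields (7.5/8) / 0.54 = 1.7361 back to its contributor per unit of net cost, which exceeds 1, making full contribution the dominant choice for everyone.
At the Nash equilibrium everyone contributes 15. Group total payoff = 8 × (15 × 0.46 + 7.5 × 15) = 955.20.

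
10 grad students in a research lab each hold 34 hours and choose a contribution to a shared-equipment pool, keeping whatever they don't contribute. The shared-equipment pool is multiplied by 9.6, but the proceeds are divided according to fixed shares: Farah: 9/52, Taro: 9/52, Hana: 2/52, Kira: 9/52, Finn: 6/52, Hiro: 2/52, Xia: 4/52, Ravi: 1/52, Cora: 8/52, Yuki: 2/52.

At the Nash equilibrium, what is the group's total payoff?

A player with share s gets back 9.6·s per unit contributed, so full contribution is dominant for anyone with s > 1/9.6 = 0.1042 and zero contribution is dominant for anyone below.
The shares above 0.1042 belong to Farah, Taro, Kira, Finn and Cora, contributing 34 each; the remaining 5 contribute 0. Total contributed: 170.
The shared-equipment pool pays out 9.6 × 170 = 1632.00 in total (split across the unequal shares, but the aggregate is all that matters for the group sum).
The 5 free-riders keep 34 each, adding 170. Group total = 170 + 1632.00 = 1802.00.

1802.00 hours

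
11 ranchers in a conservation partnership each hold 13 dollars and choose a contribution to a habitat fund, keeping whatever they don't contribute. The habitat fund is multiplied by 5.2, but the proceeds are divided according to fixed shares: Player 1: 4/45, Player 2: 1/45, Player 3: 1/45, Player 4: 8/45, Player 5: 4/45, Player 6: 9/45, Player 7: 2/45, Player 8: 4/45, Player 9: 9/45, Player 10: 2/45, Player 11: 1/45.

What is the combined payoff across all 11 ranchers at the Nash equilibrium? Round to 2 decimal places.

Each unit j contributes comes back to j as 5.2 × (j's share), so j prefers to contribute only if that share exceeds 1/5.2 = 0.1923; otherwise keeping the unit dominates.
The shares above 0.1923 belong to Player 6 and Player 9, contributing 13 each; the remaining 9 contribute 0. Total contributed: 26.
The habitat fund pays out 5.2 × 26 = 135.20 in total (split across the unequal shares, but the aggregate is all that matters for the group sum).
The 9 free-riders keep 13 each, adding 117. Group total = 117 + 135.20 = 252.20.

252.20 dollars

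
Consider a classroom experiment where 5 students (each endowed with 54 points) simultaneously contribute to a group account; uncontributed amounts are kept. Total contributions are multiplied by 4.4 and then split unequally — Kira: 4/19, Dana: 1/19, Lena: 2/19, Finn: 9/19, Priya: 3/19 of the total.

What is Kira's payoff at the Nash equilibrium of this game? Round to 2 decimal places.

Player j's private return per contributed unit is 4.4 × (j's share). Contributing is weakly dominant for j when that share is at least 1/4.4 = 0.2273, and contributing 0 is dominant otherwise.
The only share above 0.2273 is Finn's 9/19, contributing 54; the remaining 4 contribute 0. Total contributed: 54.
Kira keeps 54 and receives 4.4 × 54 × 4/19 = 50.02 from the group account, for a payoff of 104.02.

104.02 points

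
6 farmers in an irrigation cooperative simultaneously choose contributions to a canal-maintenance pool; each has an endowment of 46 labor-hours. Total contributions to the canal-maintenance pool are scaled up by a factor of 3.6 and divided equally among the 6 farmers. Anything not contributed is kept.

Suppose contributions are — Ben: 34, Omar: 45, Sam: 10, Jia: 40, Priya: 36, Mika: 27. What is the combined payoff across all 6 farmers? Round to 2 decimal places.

775.20 labor-hours

Total contributed: 34 + 45 + 10 + 40 + 36 + 27 = 192; total kept: 6 × 46 − 192 = 84.
The canal-maintenance pool pays out 3.6 × 192 = 691.20 in aggregate.
Group total = 84 + 691.20 = 775.20.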